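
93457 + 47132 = 140589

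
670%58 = 32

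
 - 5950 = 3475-9425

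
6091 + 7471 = 13562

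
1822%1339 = 483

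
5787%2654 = 479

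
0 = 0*303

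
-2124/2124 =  - 1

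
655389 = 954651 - 299262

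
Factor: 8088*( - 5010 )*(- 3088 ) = 2^8 * 3^2*5^1*167^1*193^1*337^1 = 125128477440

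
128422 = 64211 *2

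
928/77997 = 928/77997 = 0.01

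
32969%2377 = 2068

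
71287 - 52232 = 19055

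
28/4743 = 28/4743  =  0.01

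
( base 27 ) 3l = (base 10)102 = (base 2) 1100110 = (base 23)4A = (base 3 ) 10210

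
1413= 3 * 471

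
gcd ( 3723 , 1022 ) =73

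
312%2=0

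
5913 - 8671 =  - 2758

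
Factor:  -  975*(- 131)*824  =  2^3*3^1*  5^2*13^1*103^1*131^1  =  105245400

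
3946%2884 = 1062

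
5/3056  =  5/3056 = 0.00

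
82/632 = 41/316 = 0.13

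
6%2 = 0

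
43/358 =43/358=0.12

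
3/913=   3/913 = 0.00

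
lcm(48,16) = 48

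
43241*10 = 432410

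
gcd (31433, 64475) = 1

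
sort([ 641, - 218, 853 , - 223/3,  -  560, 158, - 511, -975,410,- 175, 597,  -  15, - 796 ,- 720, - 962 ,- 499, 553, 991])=[ - 975 , -962 ,-796, - 720, -560, - 511 , - 499, - 218,  -  175, - 223/3,-15,158, 410,553 , 597, 641 , 853, 991]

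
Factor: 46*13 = 598 = 2^1 * 13^1*23^1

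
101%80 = 21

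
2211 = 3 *737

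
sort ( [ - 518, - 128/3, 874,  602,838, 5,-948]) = [ - 948 , -518, - 128/3, 5,602, 838, 874]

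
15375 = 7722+7653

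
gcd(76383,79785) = 81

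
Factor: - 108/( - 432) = 1/4 = 2^ ( - 2) 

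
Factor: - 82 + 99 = 17=17^1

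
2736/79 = 34  +  50/79 = 34.63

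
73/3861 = 73/3861 =0.02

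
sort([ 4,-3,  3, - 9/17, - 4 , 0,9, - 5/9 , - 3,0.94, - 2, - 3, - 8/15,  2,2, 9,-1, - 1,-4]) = [ - 4, - 4, - 3,-3 , - 3, - 2, - 1 ,  -  1, - 5/9, - 8/15, - 9/17  ,  0  ,  0.94 , 2 , 2,3, 4, 9 , 9] 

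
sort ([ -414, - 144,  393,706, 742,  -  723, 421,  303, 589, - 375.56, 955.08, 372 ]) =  [- 723, - 414,-375.56, - 144, 303, 372,  393, 421,  589, 706, 742, 955.08 ]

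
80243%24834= 5741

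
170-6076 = -5906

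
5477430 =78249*70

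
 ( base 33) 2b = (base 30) 2H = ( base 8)115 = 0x4d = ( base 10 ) 77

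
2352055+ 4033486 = 6385541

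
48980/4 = 12245  =  12245.00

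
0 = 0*4117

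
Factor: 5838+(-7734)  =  -2^3*3^1*79^1=   - 1896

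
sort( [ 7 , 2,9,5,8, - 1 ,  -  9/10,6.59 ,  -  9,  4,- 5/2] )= [-9, - 5/2,-1,  -  9/10,2, 4,5,6.59,7,8, 9 ]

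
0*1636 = 0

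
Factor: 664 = 2^3*83^1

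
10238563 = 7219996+3018567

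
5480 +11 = 5491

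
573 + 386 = 959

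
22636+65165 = 87801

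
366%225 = 141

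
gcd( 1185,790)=395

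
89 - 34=55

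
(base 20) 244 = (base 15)3de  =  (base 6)4032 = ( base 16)374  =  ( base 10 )884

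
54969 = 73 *753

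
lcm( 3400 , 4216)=105400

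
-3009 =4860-7869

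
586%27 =19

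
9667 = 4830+4837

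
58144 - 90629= - 32485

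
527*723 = 381021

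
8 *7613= 60904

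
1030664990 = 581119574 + 449545416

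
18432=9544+8888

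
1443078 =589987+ 853091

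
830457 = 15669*53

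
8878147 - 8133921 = 744226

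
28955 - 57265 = -28310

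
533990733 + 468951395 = 1002942128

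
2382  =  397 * 6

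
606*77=46662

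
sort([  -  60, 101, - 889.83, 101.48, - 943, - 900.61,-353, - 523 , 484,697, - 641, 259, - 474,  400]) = [ - 943 , - 900.61,-889.83,-641, - 523 , - 474, - 353, - 60, 101,  101.48 , 259, 400, 484, 697]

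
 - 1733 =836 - 2569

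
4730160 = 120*39418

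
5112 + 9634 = 14746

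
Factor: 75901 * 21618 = 2^1*3^2  *7^2*1201^1*1549^1 = 1640827818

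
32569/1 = 32569   =  32569.00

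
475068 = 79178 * 6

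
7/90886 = 7/90886   =  0.00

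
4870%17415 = 4870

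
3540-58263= - 54723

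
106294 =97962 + 8332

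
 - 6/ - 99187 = 6/99187 = 0.00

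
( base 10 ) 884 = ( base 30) te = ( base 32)RK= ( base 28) 13g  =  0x374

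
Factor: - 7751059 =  - 103^1*75253^1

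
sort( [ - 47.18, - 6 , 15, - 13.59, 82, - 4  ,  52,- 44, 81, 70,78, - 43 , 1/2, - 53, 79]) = [ - 53,- 47.18,  -  44, - 43, - 13.59 , -6,-4, 1/2,15, 52, 70,  78,79,  81, 82 ]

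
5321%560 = 281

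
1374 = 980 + 394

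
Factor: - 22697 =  - 22697^1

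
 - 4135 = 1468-5603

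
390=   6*65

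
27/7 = 27/7  =  3.86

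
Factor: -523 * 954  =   - 498942 = -2^1*3^2*53^1*523^1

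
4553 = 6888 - 2335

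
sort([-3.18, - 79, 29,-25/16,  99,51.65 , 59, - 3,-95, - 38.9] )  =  [ - 95,  -  79, - 38.9, - 3.18 , -3, - 25/16, 29,51.65 , 59, 99]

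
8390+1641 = 10031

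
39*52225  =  2036775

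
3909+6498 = 10407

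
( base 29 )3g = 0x67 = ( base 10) 103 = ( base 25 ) 43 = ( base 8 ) 147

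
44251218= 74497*594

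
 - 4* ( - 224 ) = 896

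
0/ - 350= 0/1 = -0.00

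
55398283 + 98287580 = 153685863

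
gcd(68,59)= 1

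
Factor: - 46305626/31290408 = - 23152813/15645204  =  - 2^(- 2)*  3^( - 3)*31^( - 1 )*139^1*4673^( -1)*166567^1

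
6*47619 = 285714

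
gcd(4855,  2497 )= 1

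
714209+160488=874697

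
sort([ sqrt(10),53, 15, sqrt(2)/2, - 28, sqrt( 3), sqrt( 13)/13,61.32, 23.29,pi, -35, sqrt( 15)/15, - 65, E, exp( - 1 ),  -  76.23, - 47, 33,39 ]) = [ - 76.23,-65, - 47, - 35, - 28,sqrt(15 )/15, sqrt ( 13)/13, exp( - 1), sqrt(2) /2 , sqrt (3 ), E,  pi,sqrt(10), 15, 23.29,33,  39,  53, 61.32]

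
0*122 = 0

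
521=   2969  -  2448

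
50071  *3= 150213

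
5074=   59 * 86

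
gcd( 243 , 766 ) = 1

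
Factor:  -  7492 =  -2^2*1873^1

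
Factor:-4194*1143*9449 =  - 2^1*3^4*11^1*127^1 * 233^1*859^1 =- 45296068158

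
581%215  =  151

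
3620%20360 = 3620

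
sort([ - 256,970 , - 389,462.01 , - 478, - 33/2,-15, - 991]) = [ - 991 ,-478, - 389, - 256,- 33/2, - 15, 462.01,970]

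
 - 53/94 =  - 1 +41/94=-0.56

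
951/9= 105+2/3  =  105.67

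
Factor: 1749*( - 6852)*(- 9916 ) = 2^4*3^2*11^1*37^1*53^1*67^1*571^1 = 118834811568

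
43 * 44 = 1892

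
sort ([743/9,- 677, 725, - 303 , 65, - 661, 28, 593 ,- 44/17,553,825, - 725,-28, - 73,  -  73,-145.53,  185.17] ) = [  -  725, - 677, - 661, - 303, - 145.53, - 73, - 73, - 28, - 44/17 , 28,65, 743/9, 185.17,  553, 593, 725,825 ] 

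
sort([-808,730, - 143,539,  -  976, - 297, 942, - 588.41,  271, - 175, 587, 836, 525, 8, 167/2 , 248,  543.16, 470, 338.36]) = [ - 976, - 808, - 588.41, - 297, - 175, - 143, 8,167/2, 248, 271,338.36, 470, 525, 539, 543.16, 587 , 730, 836 , 942] 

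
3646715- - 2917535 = 6564250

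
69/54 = 1+ 5/18= 1.28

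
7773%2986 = 1801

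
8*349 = 2792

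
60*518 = 31080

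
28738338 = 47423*606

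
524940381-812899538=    - 287959157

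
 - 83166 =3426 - 86592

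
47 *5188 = 243836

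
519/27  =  173/9 = 19.22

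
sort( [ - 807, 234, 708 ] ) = [ - 807,234,708] 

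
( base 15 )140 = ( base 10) 285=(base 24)bl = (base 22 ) cl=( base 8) 435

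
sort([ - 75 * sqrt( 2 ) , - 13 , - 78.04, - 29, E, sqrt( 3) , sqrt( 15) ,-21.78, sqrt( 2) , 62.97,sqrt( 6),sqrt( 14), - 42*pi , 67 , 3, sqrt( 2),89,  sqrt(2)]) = [ - 42*pi, - 75*sqrt( 2 ), -78.04,-29, - 21.78, - 13, sqrt ( 2) , sqrt(2),sqrt(2 ), sqrt(3 ), sqrt( 6 ),  E,3,sqrt( 14 ) , sqrt (15 ), 62.97,  67 , 89]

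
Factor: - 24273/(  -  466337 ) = 3^3 * 29^1*31^1*79^( - 1)*5903^( - 1)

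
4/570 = 2/285 =0.01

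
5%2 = 1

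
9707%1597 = 125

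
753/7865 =753/7865=0.10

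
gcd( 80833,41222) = 1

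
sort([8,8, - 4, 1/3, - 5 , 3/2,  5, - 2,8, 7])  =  [ - 5, - 4,- 2, 1/3 , 3/2,  5,7, 8,8,8 ]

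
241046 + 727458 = 968504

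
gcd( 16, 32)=16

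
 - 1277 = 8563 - 9840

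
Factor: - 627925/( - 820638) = 2^ ( - 1 )*3^ (-3 )*5^2 * 7^( - 1 )*13^( - 1)*167^( - 1) * 25117^1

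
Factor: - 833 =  - 7^2*17^1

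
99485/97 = 1025 + 60/97 = 1025.62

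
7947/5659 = 1  +  2288/5659 = 1.40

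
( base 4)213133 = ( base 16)9df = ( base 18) 7e7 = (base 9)3417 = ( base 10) 2527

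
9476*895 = 8481020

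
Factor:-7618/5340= - 3809/2670 = - 2^(-1)  *3^(-1)*5^( - 1) * 13^1*89^(-1 )*293^1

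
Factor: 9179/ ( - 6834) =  - 2^ ( - 1 ) * 3^ ( - 1) * 17^( - 1)*137^1 =- 137/102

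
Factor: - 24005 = -5^1* 4801^1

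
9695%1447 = 1013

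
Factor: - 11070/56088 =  - 15/76 = -  2^( - 2)*3^1*5^1*19^( - 1)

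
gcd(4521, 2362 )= 1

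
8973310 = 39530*227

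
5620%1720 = 460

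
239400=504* 475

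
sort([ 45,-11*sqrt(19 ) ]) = [ -11*sqrt(19 ),45 ] 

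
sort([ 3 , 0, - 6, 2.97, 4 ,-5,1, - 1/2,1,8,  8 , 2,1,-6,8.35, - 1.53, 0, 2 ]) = [ - 6 , - 6, - 5,-1.53,-1/2, 0,0 , 1,1, 1 , 2 , 2,2.97, 3,  4 , 8,8,8.35]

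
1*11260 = 11260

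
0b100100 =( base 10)36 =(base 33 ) 13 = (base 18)20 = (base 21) 1f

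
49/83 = 49/83 = 0.59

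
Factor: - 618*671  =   - 2^1*3^1 * 11^1*61^1*103^1   =  -414678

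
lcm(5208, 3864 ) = 119784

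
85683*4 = 342732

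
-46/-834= 23/417 = 0.06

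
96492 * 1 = 96492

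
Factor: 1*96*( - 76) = -2^7*3^1*19^1 = -  7296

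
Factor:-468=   -  2^2*3^2*13^1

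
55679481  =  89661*621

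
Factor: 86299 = 211^1*409^1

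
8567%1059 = 95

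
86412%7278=6354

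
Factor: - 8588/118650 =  - 38/525 = -2^1*3^( -1 )*5^( - 2 )*7^( - 1)*19^1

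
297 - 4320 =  - 4023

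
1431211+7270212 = 8701423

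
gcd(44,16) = 4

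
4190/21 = 199 + 11/21 = 199.52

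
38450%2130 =110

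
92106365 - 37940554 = 54165811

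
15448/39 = 396  +  4/39 = 396.10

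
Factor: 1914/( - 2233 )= -2^1*3^1*7^ ( - 1 ) = - 6/7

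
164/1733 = 164/1733 = 0.09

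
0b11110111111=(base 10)1983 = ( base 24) 3AF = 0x7BF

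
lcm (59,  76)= 4484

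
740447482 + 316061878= 1056509360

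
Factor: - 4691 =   -  4691^1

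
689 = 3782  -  3093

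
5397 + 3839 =9236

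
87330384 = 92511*944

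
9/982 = 9/982 = 0.01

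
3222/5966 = 1611/2983 = 0.54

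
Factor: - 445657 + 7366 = -3^4*7^1*773^1 = - 438291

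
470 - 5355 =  - 4885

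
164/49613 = 164/49613=0.00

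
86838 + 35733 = 122571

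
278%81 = 35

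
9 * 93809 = 844281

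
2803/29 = 2803/29 =96.66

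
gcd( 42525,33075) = 4725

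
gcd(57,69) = 3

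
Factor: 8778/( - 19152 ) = -2^ ( - 3 )*3^( - 1)*11^1  =  - 11/24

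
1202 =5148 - 3946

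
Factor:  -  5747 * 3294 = -18930618 =- 2^1* 3^3*7^1*61^1 *821^1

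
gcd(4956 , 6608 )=1652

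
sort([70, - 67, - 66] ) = [ - 67, - 66, 70]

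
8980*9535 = 85624300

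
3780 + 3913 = 7693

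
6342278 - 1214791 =5127487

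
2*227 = 454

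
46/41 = 46/41 = 1.12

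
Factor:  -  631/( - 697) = 17^( - 1 )*41^( - 1) *631^1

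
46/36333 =46/36333 = 0.00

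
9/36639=1/4071  =  0.00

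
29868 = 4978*6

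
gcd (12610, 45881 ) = 97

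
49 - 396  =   - 347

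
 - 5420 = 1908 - 7328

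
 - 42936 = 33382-76318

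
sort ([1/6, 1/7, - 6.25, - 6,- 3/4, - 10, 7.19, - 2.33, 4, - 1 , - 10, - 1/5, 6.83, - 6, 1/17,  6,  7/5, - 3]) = [- 10, - 10, - 6.25,  -  6, - 6, -3, - 2.33, - 1, - 3/4, - 1/5, 1/17,1/7, 1/6, 7/5, 4, 6,6.83, 7.19]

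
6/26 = 3/13= 0.23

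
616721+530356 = 1147077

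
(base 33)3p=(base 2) 1111100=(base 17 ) 75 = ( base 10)124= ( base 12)a4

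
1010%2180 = 1010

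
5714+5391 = 11105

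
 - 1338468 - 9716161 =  -11054629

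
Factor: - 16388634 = - 2^1*3^1*151^1*18089^1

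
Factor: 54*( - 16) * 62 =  - 53568 = -2^6*3^3*31^1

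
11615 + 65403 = 77018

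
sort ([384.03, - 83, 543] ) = [ - 83, 384.03,543] 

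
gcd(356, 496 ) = 4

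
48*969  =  46512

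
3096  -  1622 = 1474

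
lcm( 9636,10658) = 703428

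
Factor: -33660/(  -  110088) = 85/278 = 2^( - 1)*5^1*17^1  *139^ ( - 1)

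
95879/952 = 100 +97/136  =  100.71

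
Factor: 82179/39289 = 3^2*23^1*101^ (-1)*389^( - 1) * 397^1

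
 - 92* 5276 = - 485392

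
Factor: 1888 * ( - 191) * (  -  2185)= 787928480  =  2^5*5^1 *19^1*23^1 * 59^1*191^1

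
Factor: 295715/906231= 3^( - 1 ) * 5^1*7^2 * 17^1 * 71^1*457^(- 1)* 661^(-1) 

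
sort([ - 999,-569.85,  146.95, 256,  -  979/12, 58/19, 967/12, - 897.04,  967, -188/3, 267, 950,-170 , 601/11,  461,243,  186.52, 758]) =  [ - 999 , - 897.04, - 569.85, - 170,-979/12, - 188/3,58/19, 601/11 , 967/12,146.95,  186.52 , 243,  256,  267,461,758,  950 , 967 ] 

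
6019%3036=2983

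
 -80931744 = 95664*( -846 ) 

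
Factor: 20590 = 2^1*5^1 * 29^1*71^1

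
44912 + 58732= 103644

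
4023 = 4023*1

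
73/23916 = 73/23916 = 0.00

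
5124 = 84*61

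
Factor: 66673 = 61^1*1093^1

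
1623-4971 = -3348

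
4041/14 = 288 + 9/14=288.64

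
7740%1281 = 54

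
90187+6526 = 96713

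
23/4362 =23/4362 = 0.01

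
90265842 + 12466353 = 102732195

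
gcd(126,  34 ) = 2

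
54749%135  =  74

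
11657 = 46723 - 35066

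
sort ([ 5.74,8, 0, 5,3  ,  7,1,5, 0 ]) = [0,0, 1, 3, 5, 5,5.74, 7,8 ]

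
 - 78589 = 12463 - 91052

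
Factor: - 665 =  - 5^1 * 7^1*19^1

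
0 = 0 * 9416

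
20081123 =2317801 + 17763322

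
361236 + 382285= 743521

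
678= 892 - 214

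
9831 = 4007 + 5824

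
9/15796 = 9/15796=0.00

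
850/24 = 35 + 5/12 = 35.42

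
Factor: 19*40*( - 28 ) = - 2^5*5^1*7^1* 19^1=- 21280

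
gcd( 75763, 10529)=1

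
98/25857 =98/25857 =0.00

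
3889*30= 116670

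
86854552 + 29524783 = 116379335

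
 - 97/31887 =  -97/31887 =-  0.00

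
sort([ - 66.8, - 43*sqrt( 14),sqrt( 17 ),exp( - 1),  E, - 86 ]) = [- 43 * sqrt( 14 ), - 86, - 66.8,  exp( - 1 ), E,  sqrt( 17) ]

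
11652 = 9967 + 1685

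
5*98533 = 492665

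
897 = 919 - 22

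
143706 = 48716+94990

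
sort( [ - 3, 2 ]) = [- 3, 2 ] 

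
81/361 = 81/361 = 0.22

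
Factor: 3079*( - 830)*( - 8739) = 22333126230 = 2^1 * 3^2 * 5^1 * 83^1*971^1*3079^1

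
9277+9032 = 18309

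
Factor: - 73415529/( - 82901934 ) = 8157281/9211326 = 2^( - 1 ) * 3^( - 1)*11^1*59^1*197^ (-1)*7793^( - 1)*12569^1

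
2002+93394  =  95396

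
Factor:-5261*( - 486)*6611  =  2^1*3^5*11^1*601^1*5261^1 = 16903308906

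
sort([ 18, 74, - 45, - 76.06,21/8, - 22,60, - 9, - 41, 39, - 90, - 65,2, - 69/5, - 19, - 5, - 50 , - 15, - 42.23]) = [ - 90, - 76.06 ,  -  65, - 50 , - 45, - 42.23 , - 41, - 22, - 19, - 15, - 69/5, - 9, - 5,  2, 21/8, 18, 39 , 60, 74]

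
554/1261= 554/1261 = 0.44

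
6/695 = 6/695 = 0.01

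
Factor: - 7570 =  - 2^1*5^1*757^1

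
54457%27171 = 115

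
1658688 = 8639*192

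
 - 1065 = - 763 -302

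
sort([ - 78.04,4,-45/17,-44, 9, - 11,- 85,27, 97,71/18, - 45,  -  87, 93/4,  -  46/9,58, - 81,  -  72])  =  [ - 87, - 85,  -  81, - 78.04,  -  72, - 45, - 44,  -  11, - 46/9, - 45/17,  71/18,4, 9,93/4,27,58,97]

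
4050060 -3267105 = 782955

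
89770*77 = 6912290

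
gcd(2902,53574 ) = 2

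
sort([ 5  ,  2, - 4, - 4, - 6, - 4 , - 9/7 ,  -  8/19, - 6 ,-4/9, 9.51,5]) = [ - 6, - 6, - 4, - 4, - 4, - 9/7, - 4/9, - 8/19, 2,5,5,9.51 ] 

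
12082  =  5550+6532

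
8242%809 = 152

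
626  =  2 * 313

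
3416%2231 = 1185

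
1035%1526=1035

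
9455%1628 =1315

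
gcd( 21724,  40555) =1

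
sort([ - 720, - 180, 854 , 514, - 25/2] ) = [ - 720,  -  180,  -  25/2 , 514, 854] 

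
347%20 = 7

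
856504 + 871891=1728395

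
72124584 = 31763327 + 40361257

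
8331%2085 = 2076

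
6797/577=6797/577=11.78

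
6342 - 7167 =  -825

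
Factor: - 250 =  - 2^1*5^3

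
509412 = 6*84902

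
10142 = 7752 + 2390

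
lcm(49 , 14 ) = 98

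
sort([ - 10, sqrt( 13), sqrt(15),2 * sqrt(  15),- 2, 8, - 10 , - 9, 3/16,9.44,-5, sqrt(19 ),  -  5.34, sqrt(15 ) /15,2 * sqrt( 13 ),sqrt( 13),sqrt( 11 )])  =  [ - 10 , - 10, - 9, - 5.34,-5,  -  2, 3/16,  sqrt(15 )/15,sqrt(11 ),sqrt( 13 ),sqrt( 13),sqrt (15 ), sqrt(19), 2*sqrt(13 ),2*sqrt ( 15), 8,  9.44]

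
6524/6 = 1087 + 1/3=1087.33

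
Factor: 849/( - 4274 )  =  -2^( - 1)*3^1*283^1*2137^( - 1 ) 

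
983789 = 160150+823639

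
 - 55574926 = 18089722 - 73664648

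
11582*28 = 324296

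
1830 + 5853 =7683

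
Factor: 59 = 59^1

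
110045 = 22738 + 87307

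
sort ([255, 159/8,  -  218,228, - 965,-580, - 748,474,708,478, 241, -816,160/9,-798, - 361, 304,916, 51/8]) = [ - 965, - 816,- 798, -748, - 580, - 361,-218, 51/8, 160/9, 159/8, 228,  241, 255,  304,474,478,708, 916]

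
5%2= 1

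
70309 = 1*70309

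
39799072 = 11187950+28611122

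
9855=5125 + 4730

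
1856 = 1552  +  304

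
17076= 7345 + 9731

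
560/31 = 18+2/31 = 18.06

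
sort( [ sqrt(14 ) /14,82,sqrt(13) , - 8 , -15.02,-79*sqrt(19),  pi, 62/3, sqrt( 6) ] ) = [-79 * sqrt(19) ,  -  15.02,-8, sqrt(14) /14,sqrt(6 ), pi,sqrt(13 ), 62/3,82]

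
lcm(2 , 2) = 2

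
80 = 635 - 555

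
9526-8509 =1017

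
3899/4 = 3899/4=   974.75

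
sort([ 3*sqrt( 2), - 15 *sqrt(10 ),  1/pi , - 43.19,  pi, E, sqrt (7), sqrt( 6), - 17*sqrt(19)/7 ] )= [ - 15*sqrt( 10 ), - 43.19, - 17*sqrt ( 19 )/7, 1/pi,sqrt( 6), sqrt( 7),  E, pi , 3*sqrt( 2) ] 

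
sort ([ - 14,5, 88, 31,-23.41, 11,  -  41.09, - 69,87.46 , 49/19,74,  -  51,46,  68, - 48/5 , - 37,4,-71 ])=[ - 71, - 69, - 51,  -  41.09,  -  37, - 23.41, - 14, - 48/5 , 49/19,4,5,11,31,46,68,74,87.46,88 ]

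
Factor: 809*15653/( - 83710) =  - 2^( - 1 )*5^( - 1 )*761^ ( - 1 )*809^1*1423^1 = -1151207/7610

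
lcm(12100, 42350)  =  84700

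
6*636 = 3816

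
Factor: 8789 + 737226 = 746015 = 5^1 * 31^1 * 4813^1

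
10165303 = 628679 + 9536624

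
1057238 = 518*2041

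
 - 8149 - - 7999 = -150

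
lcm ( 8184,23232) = 720192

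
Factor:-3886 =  - 2^1*29^1*67^1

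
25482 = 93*274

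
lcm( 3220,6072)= 212520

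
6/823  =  6/823 = 0.01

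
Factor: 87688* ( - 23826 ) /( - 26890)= 1044627144/13445 = 2^3*3^1*5^(-1) * 11^1 *19^2 * 97^1*113^1 * 2689^( -1) 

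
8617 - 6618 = 1999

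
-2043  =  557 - 2600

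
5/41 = 5/41 = 0.12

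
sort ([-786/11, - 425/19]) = [-786/11,-425/19]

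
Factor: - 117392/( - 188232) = 58/93 = 2^1*3^( - 1 )*29^1* 31^( - 1 )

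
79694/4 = 19923+1/2= 19923.50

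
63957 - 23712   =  40245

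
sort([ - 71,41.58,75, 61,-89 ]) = [-89, - 71,41.58,61,75 ] 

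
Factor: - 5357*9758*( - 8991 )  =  469991991546 = 2^1*3^5*7^1*11^1  *  17^1*37^1 * 41^1*487^1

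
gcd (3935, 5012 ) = 1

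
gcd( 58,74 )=2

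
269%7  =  3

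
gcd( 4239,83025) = 27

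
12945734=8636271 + 4309463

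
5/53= 5/53 = 0.09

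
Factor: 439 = 439^1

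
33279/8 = 4159 + 7/8 = 4159.88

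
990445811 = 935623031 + 54822780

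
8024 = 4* 2006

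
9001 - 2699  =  6302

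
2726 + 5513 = 8239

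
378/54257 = 54/7751 = 0.01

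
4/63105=4/63105 =0.00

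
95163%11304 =4731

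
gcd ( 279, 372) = 93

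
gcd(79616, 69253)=1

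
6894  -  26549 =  - 19655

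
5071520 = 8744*580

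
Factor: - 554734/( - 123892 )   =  2^( - 1)*47^( - 1 )*61^1*659^( - 1)*4547^1= 277367/61946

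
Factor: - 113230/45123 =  - 670/267 = - 2^1*3^( - 1)*5^1*67^1*89^ ( - 1 )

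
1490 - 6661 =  - 5171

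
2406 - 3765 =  - 1359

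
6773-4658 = 2115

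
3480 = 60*58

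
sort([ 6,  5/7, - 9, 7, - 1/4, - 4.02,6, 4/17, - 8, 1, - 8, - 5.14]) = [ - 9, - 8, - 8, - 5.14, -4.02, - 1/4, 4/17 , 5/7 , 1, 6, 6, 7]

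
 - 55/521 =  - 1+466/521 =-  0.11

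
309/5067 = 103/1689 = 0.06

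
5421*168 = 910728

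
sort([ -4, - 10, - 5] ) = [ - 10,-5, -4] 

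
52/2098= 26/1049 =0.02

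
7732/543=14+ 130/543 = 14.24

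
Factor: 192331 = 41^1*4691^1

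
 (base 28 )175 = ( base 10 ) 985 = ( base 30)12p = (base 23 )1jj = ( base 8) 1731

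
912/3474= 152/579  =  0.26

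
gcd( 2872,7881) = 1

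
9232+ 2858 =12090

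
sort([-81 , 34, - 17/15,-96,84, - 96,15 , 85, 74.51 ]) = [-96, - 96, - 81, - 17/15, 15, 34, 74.51 , 84, 85 ] 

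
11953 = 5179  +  6774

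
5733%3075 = 2658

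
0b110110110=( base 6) 2010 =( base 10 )438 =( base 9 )536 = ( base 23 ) J1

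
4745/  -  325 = -15 + 2/5 = - 14.60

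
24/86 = 12/43 = 0.28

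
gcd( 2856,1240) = 8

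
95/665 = 1/7  =  0.14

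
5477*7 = 38339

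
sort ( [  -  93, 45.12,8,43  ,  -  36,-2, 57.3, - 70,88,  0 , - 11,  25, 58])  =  [ - 93, - 70 , -36,- 11,-2,0, 8,25 , 43, 45.12, 57.3,58,88]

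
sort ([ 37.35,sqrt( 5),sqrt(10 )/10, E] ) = [ sqrt( 10 )/10,sqrt (5 ) , E,37.35 ] 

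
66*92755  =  6121830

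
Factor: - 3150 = - 2^1 * 3^2*5^2 * 7^1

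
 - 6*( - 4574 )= 27444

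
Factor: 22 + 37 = 59^1 = 59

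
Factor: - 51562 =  - 2^1*7^1*29^1* 127^1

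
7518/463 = 16 + 110/463=16.24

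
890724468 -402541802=488182666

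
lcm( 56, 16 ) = 112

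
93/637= 93/637 = 0.15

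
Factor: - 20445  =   - 3^1*5^1 * 29^1*47^1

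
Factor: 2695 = 5^1*7^2*11^1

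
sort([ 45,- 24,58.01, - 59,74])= [-59, - 24,45,58.01,74]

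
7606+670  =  8276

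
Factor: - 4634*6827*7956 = - 251698546008 = - 2^3*3^2*7^1*13^1*17^1* 331^1* 6827^1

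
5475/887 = 5475/887 = 6.17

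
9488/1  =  9488=   9488.00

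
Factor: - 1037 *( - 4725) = 4899825=   3^3*5^2 *7^1*17^1*61^1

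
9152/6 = 1525 +1/3 = 1525.33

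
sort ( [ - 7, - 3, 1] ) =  [- 7,- 3, 1 ] 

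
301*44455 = 13380955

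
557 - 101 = 456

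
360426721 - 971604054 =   -  611177333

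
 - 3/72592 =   -  3/72592 = - 0.00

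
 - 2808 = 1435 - 4243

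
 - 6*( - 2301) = 13806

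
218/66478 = 109/33239 = 0.00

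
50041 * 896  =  44836736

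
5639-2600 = 3039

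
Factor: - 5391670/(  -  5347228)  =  2695835/2673614 =2^ ( - 1 )*5^1*701^ (  -  1 )*1907^(-1) * 539167^1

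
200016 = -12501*(-16 )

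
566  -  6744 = -6178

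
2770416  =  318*8712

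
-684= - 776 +92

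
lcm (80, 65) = 1040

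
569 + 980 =1549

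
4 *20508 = 82032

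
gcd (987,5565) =21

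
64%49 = 15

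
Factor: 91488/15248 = 6= 2^1*3^1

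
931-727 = 204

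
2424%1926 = 498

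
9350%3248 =2854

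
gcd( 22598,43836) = 2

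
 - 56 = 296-352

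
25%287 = 25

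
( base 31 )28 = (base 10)70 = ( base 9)77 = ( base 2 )1000110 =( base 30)2A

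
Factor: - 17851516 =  - 2^2 *4462879^1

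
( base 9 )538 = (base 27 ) g8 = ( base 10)440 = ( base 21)kk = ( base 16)1b8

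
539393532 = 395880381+143513151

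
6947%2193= 368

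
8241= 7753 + 488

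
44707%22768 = 21939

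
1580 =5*316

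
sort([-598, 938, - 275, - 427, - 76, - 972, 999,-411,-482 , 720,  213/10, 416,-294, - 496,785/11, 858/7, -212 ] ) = [-972,-598, - 496, - 482, - 427, - 411, - 294, -275, - 212, - 76,213/10, 785/11,858/7, 416, 720,938,999]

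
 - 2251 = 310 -2561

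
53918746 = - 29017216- - 82935962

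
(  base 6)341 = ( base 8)205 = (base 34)3v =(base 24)5D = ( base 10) 133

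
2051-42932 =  - 40881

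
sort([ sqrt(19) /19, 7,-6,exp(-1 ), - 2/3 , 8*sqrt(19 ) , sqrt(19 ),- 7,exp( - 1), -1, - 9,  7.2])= [-9, - 7, - 6,- 1, - 2/3, sqrt(19 ) /19, exp ( - 1), exp( - 1 ), sqrt(19),7, 7.2,  8*sqrt( 19)] 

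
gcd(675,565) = 5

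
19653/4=19653/4=4913.25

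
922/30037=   922/30037= 0.03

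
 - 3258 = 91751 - 95009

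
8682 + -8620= 62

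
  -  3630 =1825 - 5455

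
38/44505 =38/44505 = 0.00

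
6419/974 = 6419/974 = 6.59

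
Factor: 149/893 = 19^( - 1 )*47^( - 1 )*149^1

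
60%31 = 29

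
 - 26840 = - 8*3355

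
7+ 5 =12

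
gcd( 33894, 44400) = 6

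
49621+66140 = 115761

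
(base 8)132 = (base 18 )50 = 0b1011010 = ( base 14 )66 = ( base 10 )90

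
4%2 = 0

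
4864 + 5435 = 10299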